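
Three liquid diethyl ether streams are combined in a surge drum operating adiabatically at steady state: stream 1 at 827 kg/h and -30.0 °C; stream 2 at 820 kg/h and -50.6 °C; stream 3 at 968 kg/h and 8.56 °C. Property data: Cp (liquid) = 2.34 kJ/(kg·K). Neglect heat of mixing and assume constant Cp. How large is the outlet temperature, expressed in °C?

Energy balance with Q = 0: Σ ṁᵢCp,ᵢ(T_out − Tᵢ) = 0
T_out = Σ ṁᵢCp,ᵢTᵢ / Σ ṁᵢCp,ᵢ
      = -135760 / 6119.1 = -22.186 °C

T_out = -22.2 °C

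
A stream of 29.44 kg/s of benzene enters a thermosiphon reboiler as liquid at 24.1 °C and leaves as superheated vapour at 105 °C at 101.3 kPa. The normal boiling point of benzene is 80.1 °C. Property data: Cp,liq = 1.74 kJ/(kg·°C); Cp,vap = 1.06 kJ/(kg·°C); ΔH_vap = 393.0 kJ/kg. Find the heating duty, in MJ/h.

Q = 54800 MJ/h

liquid 24.1→80.1 °C: 97.44 kJ/kg
vaporisation at 80.1 °C: 393 kJ/kg
vapour 80.1→105 °C: 26.394 kJ/kg
Δh = 97.44 + 393 + 26.394 = 516.83 kJ/kg
Q = ṁ·Δh = 29.44 kg/s × 516.83 kJ/kg = 15216 kJ/s
|Q| = 15216 kW = 54776 MJ/h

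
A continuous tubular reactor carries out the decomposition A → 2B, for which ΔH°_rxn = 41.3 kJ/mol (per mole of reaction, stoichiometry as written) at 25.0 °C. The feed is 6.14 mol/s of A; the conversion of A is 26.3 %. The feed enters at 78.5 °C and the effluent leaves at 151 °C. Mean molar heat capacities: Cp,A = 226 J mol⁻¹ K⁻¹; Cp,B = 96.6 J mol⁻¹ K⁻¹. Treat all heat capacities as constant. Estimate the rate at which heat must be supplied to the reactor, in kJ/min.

Q_in = 9640 kJ/min

Extent of reaction ξ = 0.263 × 6.14 = 1.6148 mol/s
Reaction term: ξ·ΔH°_rxn = 1.6148 × 41.3 = 66.692 kJ/s
Sensible, feed 78.5→25 °C: -74.239 kJ/s
Outlet flows (mol/s): A 4.5252, B 3.2296
Sensible, products 25→151 °C: 168.17 kJ/s
Q = ΔH = 160.62 kJ/s = 160.62 kW
Heat supplied = 9637.3 kJ/min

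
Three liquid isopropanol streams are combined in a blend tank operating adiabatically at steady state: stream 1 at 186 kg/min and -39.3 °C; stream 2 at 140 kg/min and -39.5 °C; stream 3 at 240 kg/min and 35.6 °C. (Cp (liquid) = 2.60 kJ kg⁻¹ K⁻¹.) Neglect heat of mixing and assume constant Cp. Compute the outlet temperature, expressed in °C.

Energy balance with Q = 0: Σ ṁᵢCp,ᵢ(T_out − Tᵢ) = 0
T_out = Σ ṁᵢCp,ᵢTᵢ / Σ ṁᵢCp,ᵢ
      = -11169 / 1471.6 = -7.5898 °C

T_out = -7.59 °C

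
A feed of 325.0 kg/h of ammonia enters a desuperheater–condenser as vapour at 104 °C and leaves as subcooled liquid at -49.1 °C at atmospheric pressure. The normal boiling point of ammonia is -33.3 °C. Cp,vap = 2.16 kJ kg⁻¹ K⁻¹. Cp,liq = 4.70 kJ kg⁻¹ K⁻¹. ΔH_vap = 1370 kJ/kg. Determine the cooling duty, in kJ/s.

vapour 104→-33.3 °C: -296.57 kJ/kg
condensation at -33.3 °C: -1370 kJ/kg
liquid -33.3→-49.1 °C: -74.26 kJ/kg
Δh = -296.57 + -1370 + -74.26 = -1740.8 kJ/kg
Q = ṁ·Δh = 325.0 kg/h × -1740.8 kJ/kg = -565770 kJ/h
|Q| = 157.16 kW

Q_c = 157 kJ/s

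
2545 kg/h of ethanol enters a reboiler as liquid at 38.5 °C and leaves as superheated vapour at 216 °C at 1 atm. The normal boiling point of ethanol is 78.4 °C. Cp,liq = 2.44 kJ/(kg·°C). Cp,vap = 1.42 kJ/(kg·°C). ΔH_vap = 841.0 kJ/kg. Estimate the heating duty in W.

liquid 38.5→78.4 °C: 97.356 kJ/kg
vaporisation at 78.4 °C: 841 kJ/kg
vapour 78.4→216 °C: 195.39 kJ/kg
Δh = 97.356 + 841 + 195.39 = 1133.7 kJ/kg
Q = ṁ·Δh = 2545 kg/h × 1133.7 kJ/kg = 2.8854e+06 kJ/h
|Q| = 801.5 kW = 801500 W

Q = 801000 W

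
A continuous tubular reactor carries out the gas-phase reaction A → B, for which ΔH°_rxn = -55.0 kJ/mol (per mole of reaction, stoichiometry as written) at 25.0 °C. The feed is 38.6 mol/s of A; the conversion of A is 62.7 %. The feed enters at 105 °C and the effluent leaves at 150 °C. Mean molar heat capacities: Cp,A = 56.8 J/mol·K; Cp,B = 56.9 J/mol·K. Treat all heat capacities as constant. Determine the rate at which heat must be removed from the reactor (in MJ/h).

Q_out = 4440 MJ/h

Extent of reaction ξ = 0.627 × 38.6 = 24.202 mol/s
Reaction term: ξ·ΔH°_rxn = 24.202 × -55.0 = -1331.1 kJ/s
Sensible, feed 105→25 °C: -175.4 kJ/s
Outlet flows (mol/s): A 14.398, B 24.202
Sensible, products 25→150 °C: 274.36 kJ/s
Q = ΔH = -1232.2 kJ/s = -1232.2 kW
Heat removed = 4435.8 MJ/h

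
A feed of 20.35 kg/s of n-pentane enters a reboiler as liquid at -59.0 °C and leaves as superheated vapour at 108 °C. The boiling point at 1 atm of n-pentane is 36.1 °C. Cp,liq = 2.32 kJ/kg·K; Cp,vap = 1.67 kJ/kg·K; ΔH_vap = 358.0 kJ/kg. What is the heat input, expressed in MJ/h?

Q = 51200 MJ/h

liquid -59.0→36.1 °C: 220.63 kJ/kg
vaporisation at 36.1 °C: 358 kJ/kg
vapour 36.1→108 °C: 120.07 kJ/kg
Δh = 220.63 + 358 + 120.07 = 698.7 kJ/kg
Q = ṁ·Δh = 20.35 kg/s × 698.7 kJ/kg = 14219 kJ/s
|Q| = 14219 kW = 51187 MJ/h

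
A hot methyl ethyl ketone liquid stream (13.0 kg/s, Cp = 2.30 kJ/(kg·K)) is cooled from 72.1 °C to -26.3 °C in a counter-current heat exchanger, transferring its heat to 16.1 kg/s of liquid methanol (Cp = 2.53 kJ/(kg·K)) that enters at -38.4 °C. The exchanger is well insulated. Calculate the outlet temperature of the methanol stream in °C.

T_c,out = 33.8 °C

Heat released by hot stream: Q = 13.0 × 2.30 × (72.1 − -26.3) = 2942.2 kJ/s
Energy balance on cold side (adiabatic exchanger): Q = ṁ_c·Cp_c·(T_c,out − T_c,in)
T_c,out = -38.4 + 2942.2/(16.1 × 2.53) = 33.83 °C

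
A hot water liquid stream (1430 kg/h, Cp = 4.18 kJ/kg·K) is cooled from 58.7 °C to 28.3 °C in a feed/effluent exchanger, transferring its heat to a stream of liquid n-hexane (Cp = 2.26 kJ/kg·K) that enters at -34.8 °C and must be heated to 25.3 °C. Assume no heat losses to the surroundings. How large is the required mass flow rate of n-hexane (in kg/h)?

ṁ_c = 1340 kg/h

Heat released by hot stream: Q = 1430 × 4.18 × (58.7 − 28.3) = 181710 kJ/h
Energy balance on cold side (adiabatic exchanger): Q = ṁ_c·Cp_c·(T_c,out − T_c,in)
ṁ_c = 181710 / [2.26 × (25.3 − -34.8)] = 1337.8 kg/h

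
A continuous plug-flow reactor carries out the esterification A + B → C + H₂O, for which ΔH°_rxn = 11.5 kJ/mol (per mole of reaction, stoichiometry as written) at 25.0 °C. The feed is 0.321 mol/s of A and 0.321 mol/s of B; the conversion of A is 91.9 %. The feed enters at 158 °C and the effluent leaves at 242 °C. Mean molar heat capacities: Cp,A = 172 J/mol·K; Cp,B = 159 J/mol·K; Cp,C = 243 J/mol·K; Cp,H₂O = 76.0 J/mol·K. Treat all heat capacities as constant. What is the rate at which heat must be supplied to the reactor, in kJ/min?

Extent of reaction ξ = 0.919 × 0.321 = 0.295 mol/s
Reaction term: ξ·ΔH°_rxn = 0.295 × 11.5 = 3.3925 kJ/s
Sensible, feed 158→25 °C: -14.131 kJ/s
Outlet flows (mol/s): A 0.026001, B 0.026001, C 0.295, H₂O 0.295
Sensible, products 25→242 °C: 22.288 kJ/s
Q = ΔH = 11.549 kJ/s = 11.549 kW
Heat supplied = 692.96 kJ/min

Q_in = 693 kJ/min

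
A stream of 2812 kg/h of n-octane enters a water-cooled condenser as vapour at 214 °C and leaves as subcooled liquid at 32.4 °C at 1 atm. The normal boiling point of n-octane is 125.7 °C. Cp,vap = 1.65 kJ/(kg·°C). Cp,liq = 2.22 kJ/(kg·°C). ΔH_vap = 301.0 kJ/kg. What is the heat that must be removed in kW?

vapour 214→125.7 °C: -145.69 kJ/kg
condensation at 125.7 °C: -301 kJ/kg
liquid 125.7→32.4 °C: -207.13 kJ/kg
Δh = -145.69 + -301 + -207.13 = -653.82 kJ/kg
Q = ṁ·Δh = 2812 kg/h × -653.82 kJ/kg = -1.8385e+06 kJ/h
|Q| = 510.71 kW

Q_c = 511 kW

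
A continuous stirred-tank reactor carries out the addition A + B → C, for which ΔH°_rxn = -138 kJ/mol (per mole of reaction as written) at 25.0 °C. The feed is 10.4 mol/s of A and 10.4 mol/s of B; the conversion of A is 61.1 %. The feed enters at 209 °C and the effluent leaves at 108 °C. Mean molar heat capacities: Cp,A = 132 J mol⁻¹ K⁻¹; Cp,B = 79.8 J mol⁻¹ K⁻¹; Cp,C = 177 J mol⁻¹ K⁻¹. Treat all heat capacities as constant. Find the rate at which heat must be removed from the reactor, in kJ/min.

Extent of reaction ξ = 0.611 × 10.4 = 6.3544 mol/s
Reaction term: ξ·ΔH°_rxn = 6.3544 × -138 = -876.91 kJ/s
Sensible, feed 209→25 °C: -405.3 kJ/s
Outlet flows (mol/s): A 4.0456, B 4.0456, C 6.3544
Sensible, products 25→108 °C: 164.47 kJ/s
Q = ΔH = -1117.7 kJ/s = -1117.7 kW
Heat removed = 67064 kJ/min

Q_out = 67100 kJ/min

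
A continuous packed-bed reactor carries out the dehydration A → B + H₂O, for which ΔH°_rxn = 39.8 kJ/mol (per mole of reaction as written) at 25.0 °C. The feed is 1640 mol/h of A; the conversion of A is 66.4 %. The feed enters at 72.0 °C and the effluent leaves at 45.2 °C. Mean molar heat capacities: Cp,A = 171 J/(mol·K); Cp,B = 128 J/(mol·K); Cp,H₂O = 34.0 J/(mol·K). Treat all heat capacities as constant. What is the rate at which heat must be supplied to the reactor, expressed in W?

Q_in = 9900 W

Extent of reaction ξ = 0.664 × 1640 = 1089 mol/h
Reaction term: ξ·ΔH°_rxn = 1089 × 39.8 = 43341 kJ/h
Sensible, feed 72.0→25 °C: -13181 kJ/h
Outlet flows (mol/h): A 551.04, B 1089, H₂O 1089
Sensible, products 25→45.2 °C: 5466.9 kJ/h
Q = ΔH = 35627 kJ/h = 9.8963 kW
Heat supplied = 9896.3 W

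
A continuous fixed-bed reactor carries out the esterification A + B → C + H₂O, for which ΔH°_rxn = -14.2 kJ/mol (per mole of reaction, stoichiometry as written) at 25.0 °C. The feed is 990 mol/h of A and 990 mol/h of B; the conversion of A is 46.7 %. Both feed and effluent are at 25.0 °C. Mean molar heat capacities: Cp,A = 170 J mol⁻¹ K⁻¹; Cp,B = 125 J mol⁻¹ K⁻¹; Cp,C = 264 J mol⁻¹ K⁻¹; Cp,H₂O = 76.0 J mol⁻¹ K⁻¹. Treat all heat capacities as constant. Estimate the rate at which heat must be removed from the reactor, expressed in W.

Q_out = 1820 W

Extent of reaction ξ = 0.467 × 990 = 462.33 mol/h
Reaction term: ξ·ΔH°_rxn = 462.33 × -14.2 = -6565.1 kJ/h
Q = ΔH = -6565.1 kJ/h = -1.8236 kW
Heat removed = 1823.6 W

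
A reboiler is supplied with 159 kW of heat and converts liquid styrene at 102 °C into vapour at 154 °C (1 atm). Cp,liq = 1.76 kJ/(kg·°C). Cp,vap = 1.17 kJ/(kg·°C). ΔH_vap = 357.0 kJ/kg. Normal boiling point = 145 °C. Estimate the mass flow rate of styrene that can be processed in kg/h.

Δh = 1.76×(145−102) + 357.0 + 1.17×(154−145) = 443.21 kJ/kg
Q = 159 kW = 159 kJ/s = 572400 kJ/h
ṁ = Q/Δh = 572400 / 443.21 = 1291.5 kg/h

ṁ = 1290 kg/h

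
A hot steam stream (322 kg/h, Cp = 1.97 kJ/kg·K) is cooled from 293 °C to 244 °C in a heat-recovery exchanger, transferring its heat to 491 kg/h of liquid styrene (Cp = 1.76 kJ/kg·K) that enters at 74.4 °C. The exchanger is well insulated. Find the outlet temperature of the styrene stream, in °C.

Heat released by hot stream: Q = 322 × 1.97 × (293 − 244) = 31083 kJ/h
Energy balance on cold side (adiabatic exchanger): Q = ṁ_c·Cp_c·(T_c,out − T_c,in)
T_c,out = 74.4 + 31083/(491 × 1.76) = 110.37 °C

T_c,out = 110 °C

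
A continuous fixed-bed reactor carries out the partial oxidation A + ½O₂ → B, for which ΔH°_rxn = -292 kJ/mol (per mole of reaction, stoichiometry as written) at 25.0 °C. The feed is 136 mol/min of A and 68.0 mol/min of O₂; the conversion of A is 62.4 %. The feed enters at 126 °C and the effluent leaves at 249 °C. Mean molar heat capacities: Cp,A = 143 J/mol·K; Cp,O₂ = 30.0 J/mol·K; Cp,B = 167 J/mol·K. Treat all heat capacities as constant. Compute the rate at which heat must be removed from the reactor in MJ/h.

Extent of reaction ξ = 0.624 × 136 = 84.864 mol/min
Reaction term: ξ·ΔH°_rxn = 84.864 × -292 = -24780 kJ/min
Sensible, feed 126→25 °C: -2170.3 kJ/min
Outlet flows (mol/min): A 51.136, O₂ 25.568, B 84.864
Sensible, products 25→249 °C: 4984.4 kJ/min
Q = ΔH = -21966 kJ/min = -366.1 kW
Heat removed = 1318 MJ/h

Q_out = 1320 MJ/h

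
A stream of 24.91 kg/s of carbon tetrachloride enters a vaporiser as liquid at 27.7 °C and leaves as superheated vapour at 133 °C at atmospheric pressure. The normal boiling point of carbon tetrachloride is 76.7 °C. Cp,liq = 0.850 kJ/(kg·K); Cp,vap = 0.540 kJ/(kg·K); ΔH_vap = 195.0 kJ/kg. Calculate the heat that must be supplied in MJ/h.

Q = 23900 MJ/h

liquid 27.7→76.7 °C: 41.65 kJ/kg
vaporisation at 76.7 °C: 195 kJ/kg
vapour 76.7→133 °C: 30.402 kJ/kg
Δh = 41.65 + 195 + 30.402 = 267.05 kJ/kg
Q = ṁ·Δh = 24.91 kg/s × 267.05 kJ/kg = 6652.3 kJ/s
|Q| = 6652.3 kW = 23948 MJ/h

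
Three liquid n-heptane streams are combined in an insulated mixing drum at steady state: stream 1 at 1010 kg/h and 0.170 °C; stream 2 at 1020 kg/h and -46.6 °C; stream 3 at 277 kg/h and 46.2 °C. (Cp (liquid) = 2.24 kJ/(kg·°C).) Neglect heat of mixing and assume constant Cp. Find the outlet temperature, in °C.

T_out = -15.0 °C

Adiabatic, steady state ⇒ Σ ṁᵢCp,ᵢ(T_out − Tᵢ) = 0
T_out = Σ ṁᵢCp,ᵢTᵢ / Σ ṁᵢCp,ᵢ
      = -77421 / 5167.7 = -14.982 °C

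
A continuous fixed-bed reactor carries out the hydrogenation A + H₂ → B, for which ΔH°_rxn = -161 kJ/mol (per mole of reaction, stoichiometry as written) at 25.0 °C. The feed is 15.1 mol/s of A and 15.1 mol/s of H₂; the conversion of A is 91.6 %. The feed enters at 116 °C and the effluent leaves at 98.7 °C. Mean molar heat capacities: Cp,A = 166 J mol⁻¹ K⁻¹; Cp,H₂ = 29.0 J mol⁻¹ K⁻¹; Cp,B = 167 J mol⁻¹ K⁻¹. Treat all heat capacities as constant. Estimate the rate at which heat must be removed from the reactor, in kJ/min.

Extent of reaction ξ = 0.916 × 15.1 = 13.832 mol/s
Reaction term: ξ·ΔH°_rxn = 13.832 × -161 = -2226.9 kJ/s
Sensible, feed 116→25 °C: -267.95 kJ/s
Outlet flows (mol/s): A 1.2684, H₂ 1.2684, B 13.832
Sensible, products 25→98.7 °C: 188.47 kJ/s
Q = ΔH = -2306.4 kJ/s = -2306.4 kW
Heat removed = 138380 kJ/min

Q_out = 138000 kJ/min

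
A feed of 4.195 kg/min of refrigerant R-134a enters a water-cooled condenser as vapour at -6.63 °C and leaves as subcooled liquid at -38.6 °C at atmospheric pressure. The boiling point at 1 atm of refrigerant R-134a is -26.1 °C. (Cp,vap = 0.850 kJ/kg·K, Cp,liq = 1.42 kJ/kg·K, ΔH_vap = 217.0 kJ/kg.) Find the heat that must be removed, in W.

Q_c = 17600 W

vapour -6.63→-26.1 °C: -16.55 kJ/kg
condensation at -26.1 °C: -217 kJ/kg
liquid -26.1→-38.6 °C: -17.75 kJ/kg
Δh = -16.55 + -217 + -17.75 = -251.3 kJ/kg
Q = ṁ·Δh = 4.195 kg/min × -251.3 kJ/kg = -1054.2 kJ/min
|Q| = 17.57 kW = 17570 W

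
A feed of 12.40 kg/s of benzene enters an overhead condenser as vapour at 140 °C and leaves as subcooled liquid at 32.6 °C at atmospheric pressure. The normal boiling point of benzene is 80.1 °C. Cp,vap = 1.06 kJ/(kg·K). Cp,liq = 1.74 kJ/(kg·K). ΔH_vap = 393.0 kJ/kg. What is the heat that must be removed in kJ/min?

vapour 140→80.1 °C: -63.494 kJ/kg
condensation at 80.1 °C: -393 kJ/kg
liquid 80.1→32.6 °C: -82.65 kJ/kg
Δh = -63.494 + -393 + -82.65 = -539.14 kJ/kg
Q = ṁ·Δh = 12.40 kg/s × -539.14 kJ/kg = -6685.4 kJ/s
|Q| = 6685.4 kW = 401120 kJ/min

Q_c = 401000 kJ/min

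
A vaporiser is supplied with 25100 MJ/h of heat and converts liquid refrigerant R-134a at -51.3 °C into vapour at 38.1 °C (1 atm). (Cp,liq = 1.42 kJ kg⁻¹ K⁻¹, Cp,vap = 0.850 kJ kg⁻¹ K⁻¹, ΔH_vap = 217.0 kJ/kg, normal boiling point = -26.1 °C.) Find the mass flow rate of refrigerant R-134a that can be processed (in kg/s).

Δh = 1.42×(-26.1−-51.3) + 217.0 + 0.850×(38.1−-26.1) = 307.35 kJ/kg
Q = 25100 MJ/h = 6972.2 kJ/s = 6972.2 kJ/s
ṁ = Q/Δh = 6972.2 / 307.35 = 22.685 kg/s

ṁ = 22.7 kg/s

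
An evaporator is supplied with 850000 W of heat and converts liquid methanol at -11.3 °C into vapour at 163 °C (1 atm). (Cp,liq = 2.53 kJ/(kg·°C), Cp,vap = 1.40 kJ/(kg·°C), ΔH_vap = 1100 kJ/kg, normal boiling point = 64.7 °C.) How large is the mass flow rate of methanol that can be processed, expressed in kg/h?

ṁ = 2140 kg/h

Δh = 2.53×(64.7−-11.3) + 1100 + 1.40×(163−64.7) = 1429.9 kJ/kg
Q = 850000 W = 850 kJ/s = 3.06e+06 kJ/h
ṁ = Q/Δh = 3.06e+06 / 1429.9 = 2140 kg/h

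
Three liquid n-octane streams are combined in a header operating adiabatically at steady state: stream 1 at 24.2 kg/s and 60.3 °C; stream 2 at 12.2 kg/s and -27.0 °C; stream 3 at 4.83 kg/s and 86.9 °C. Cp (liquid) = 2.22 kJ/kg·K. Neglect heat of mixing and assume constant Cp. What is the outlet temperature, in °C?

T_out = 37.6 °C

Energy balance with Q = 0: Σ ṁᵢCp,ᵢ(T_out − Tᵢ) = 0
T_out = Σ ṁᵢCp,ᵢTᵢ / Σ ṁᵢCp,ᵢ
      = 3440.1 / 91.531 = 37.584 °C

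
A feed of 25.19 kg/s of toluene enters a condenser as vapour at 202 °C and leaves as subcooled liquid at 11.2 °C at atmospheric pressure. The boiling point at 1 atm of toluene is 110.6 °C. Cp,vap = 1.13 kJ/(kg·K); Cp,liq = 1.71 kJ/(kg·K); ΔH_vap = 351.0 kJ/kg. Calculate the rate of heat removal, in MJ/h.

vapour 202→110.6 °C: -103.28 kJ/kg
condensation at 110.6 °C: -351 kJ/kg
liquid 110.6→11.2 °C: -169.97 kJ/kg
Δh = -103.28 + -351 + -169.97 = -624.26 kJ/kg
Q = ṁ·Δh = 25.19 kg/s × -624.26 kJ/kg = -15725 kJ/s
|Q| = 15725 kW = 56610 MJ/h

Q_c = 56600 MJ/h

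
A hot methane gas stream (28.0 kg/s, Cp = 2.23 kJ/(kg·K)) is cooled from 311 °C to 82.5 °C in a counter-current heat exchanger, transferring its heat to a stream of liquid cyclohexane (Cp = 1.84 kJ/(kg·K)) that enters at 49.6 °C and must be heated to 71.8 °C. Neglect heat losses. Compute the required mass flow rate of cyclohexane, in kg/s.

ṁ_c = 349 kg/s

Heat released by hot stream: Q = 28.0 × 2.23 × (311 − 82.5) = 14268 kJ/s
Energy balance on cold side (adiabatic exchanger): Q = ṁ_c·Cp_c·(T_c,out − T_c,in)
ṁ_c = 14268 / [1.84 × (71.8 − 49.6)] = 349.28 kg/s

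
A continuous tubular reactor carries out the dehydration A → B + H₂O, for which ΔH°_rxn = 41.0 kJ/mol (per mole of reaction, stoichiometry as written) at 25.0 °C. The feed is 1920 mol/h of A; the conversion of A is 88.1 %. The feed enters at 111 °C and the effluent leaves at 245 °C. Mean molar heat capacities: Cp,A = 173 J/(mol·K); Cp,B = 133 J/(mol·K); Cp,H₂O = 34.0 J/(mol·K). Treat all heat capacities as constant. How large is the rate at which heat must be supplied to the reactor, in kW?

Q_in = 31.0 kW

Extent of reaction ξ = 0.881 × 1920 = 1691.5 mol/h
Reaction term: ξ·ΔH°_rxn = 1691.5 × 41.0 = 69352 kJ/h
Sensible, feed 111→25 °C: -28566 kJ/h
Outlet flows (mol/h): A 228.48, B 1691.5, H₂O 1691.5
Sensible, products 25→245 °C: 70842 kJ/h
Q = ΔH = 111630 kJ/h = 31.008 kW
Heat supplied = 31.008 kW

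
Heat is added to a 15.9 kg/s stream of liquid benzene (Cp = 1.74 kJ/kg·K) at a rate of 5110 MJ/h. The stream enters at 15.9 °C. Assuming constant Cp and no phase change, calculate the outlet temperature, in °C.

T_out = 67.2 °C

Q = 5110 MJ/h = 1419.4 kJ/s
ΔT = Q/(ṁ·Cp) = 1419.4/(15.9×1.74) = 51.306 K
T_out = 15.9 + 51.306 = 67.206 °C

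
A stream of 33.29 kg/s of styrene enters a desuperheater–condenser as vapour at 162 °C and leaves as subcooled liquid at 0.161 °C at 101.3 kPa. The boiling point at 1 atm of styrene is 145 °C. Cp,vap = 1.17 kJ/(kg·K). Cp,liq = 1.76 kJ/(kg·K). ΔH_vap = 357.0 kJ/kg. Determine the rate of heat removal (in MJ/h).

Q_c = 75700 MJ/h

vapour 162→145 °C: -19.89 kJ/kg
condensation at 145 °C: -357 kJ/kg
liquid 145→0.161 °C: -254.92 kJ/kg
Δh = -19.89 + -357 + -254.92 = -631.81 kJ/kg
Q = ṁ·Δh = 33.29 kg/s × -631.81 kJ/kg = -21033 kJ/s
|Q| = 21033 kW = 75718 MJ/h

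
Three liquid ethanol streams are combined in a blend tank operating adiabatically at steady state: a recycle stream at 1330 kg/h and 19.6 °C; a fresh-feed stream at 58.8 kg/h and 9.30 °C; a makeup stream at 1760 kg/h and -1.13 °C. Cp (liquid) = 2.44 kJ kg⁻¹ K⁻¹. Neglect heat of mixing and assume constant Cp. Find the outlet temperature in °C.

T_out = 7.82 °C

Adiabatic, steady state ⇒ Σ ṁᵢCp,ᵢ(T_out − Tᵢ) = 0
Σ ṁᵢCp,ᵢTᵢ = 1330×2.44×19.6 + 58.8×2.44×9.30 + 1760×2.44×-1.13 = 60088
Σ ṁᵢCp,ᵢ = 1330×2.44 + 58.8×2.44 + 1760×2.44 = 7683.1
T_out = 60088 / 7683.1 = 7.8208 °C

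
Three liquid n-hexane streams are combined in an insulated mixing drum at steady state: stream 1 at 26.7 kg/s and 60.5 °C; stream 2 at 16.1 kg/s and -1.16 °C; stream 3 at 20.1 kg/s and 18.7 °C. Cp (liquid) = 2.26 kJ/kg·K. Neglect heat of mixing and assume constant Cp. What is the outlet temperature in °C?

No heat crosses the boundary, so H_out = H_in.
Σ ṁᵢCp,ᵢTᵢ = 26.7×2.26×60.5 + 16.1×2.26×-1.16 + 20.1×2.26×18.7 = 4457.9
Σ ṁᵢCp,ᵢ = 26.7×2.26 + 16.1×2.26 + 20.1×2.26 = 142.15
T_out = 4457.9 / 142.15 = 31.36 °C

T_out = 31.4 °C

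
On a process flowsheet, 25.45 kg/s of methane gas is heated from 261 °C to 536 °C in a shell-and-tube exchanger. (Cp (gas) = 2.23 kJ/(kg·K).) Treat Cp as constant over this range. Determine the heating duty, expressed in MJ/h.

Q = 56200 MJ/h

Q = ṁ·Cp·ΔT = 25.45 × 2.23 × (536 − 261) = 15607 kJ/s
Heating duty = 56186 MJ/h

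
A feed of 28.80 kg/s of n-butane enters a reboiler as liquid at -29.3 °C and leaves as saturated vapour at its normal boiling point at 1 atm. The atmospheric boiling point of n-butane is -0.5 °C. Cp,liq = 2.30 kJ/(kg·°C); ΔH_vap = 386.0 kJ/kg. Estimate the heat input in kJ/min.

liquid -29.3→-0.5 °C: 66.24 kJ/kg
vaporisation at -0.5 °C: 386 kJ/kg
Δh = 66.24 + 386 = 452.24 kJ/kg
Q = ṁ·Δh = 28.80 kg/s × 452.24 kJ/kg = 13025 kJ/s
|Q| = 13025 kW = 781470 kJ/min

Q = 781000 kJ/min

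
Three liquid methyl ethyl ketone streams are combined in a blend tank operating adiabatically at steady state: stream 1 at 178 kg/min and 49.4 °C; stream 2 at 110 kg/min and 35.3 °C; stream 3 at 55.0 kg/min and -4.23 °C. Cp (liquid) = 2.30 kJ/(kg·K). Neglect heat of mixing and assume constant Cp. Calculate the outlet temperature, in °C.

T_out = 36.3 °C

Adiabatic, steady state ⇒ Σ ṁᵢCp,ᵢ(T_out − Tᵢ) = 0
T_out = Σ ṁᵢCp,ᵢTᵢ / Σ ṁᵢCp,ᵢ
      = 28620 / 788.9 = 36.279 °C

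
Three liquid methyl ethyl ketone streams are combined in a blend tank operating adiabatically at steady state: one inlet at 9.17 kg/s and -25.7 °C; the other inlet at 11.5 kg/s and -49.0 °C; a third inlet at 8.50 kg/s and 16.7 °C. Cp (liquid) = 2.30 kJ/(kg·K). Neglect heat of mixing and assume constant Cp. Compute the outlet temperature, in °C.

No heat crosses the boundary, so H_out = H_in.
T_out = Σ ṁᵢCp,ᵢTᵢ / Σ ṁᵢCp,ᵢ
      = -1511.6 / 67.091 = -22.531 °C

T_out = -22.5 °C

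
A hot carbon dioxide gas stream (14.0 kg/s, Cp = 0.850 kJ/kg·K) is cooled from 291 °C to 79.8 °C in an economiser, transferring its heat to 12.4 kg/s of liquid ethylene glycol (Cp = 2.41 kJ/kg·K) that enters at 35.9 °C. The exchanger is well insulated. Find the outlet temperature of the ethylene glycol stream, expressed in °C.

T_c,out = 120 °C

Heat released by hot stream: Q = 14.0 × 0.850 × (291 − 79.8) = 2513.3 kJ/s
Energy balance on cold side (adiabatic exchanger): Q = ṁ_c·Cp_c·(T_c,out − T_c,in)
T_c,out = 35.9 + 2513.3/(12.4 × 2.41) = 120 °C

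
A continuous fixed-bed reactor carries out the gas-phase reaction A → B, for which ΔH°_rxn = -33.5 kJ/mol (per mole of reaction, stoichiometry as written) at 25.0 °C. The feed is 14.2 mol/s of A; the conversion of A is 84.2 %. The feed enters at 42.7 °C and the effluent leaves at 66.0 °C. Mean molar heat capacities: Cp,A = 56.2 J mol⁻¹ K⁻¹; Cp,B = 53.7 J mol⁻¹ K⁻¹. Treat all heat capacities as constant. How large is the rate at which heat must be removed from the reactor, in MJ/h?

Extent of reaction ξ = 0.842 × 14.2 = 11.956 mol/s
Reaction term: ξ·ΔH°_rxn = 11.956 × -33.5 = -400.54 kJ/s
Sensible, feed 42.7→25 °C: -14.125 kJ/s
Outlet flows (mol/s): A 2.2436, B 11.956
Sensible, products 25→66.0 °C: 31.494 kJ/s
Q = ΔH = -383.17 kJ/s = -383.17 kW
Heat removed = 1379.4 MJ/h

Q_out = 1380 MJ/h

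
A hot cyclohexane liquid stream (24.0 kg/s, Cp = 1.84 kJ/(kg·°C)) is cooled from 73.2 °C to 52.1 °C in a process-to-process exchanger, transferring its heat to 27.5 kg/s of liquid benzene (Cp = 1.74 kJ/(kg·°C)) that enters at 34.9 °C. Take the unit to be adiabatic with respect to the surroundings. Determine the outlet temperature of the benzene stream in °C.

Heat released by hot stream: Q = 24.0 × 1.84 × (73.2 − 52.1) = 931.78 kJ/s
Energy balance on cold side (adiabatic exchanger): Q = ṁ_c·Cp_c·(T_c,out − T_c,in)
T_c,out = 34.9 + 931.78/(27.5 × 1.74) = 54.373 °C

T_c,out = 54.4 °C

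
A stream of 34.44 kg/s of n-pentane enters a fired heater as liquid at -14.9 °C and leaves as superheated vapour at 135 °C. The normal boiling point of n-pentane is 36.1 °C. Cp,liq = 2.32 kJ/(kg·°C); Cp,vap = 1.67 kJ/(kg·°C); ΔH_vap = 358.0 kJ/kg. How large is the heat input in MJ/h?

liquid -14.9→36.1 °C: 118.32 kJ/kg
vaporisation at 36.1 °C: 358 kJ/kg
vapour 36.1→135 °C: 165.16 kJ/kg
Δh = 118.32 + 358 + 165.16 = 641.48 kJ/kg
Q = ṁ·Δh = 34.44 kg/s × 641.48 kJ/kg = 22093 kJ/s
|Q| = 22093 kW = 79534 MJ/h

Q = 79500 MJ/h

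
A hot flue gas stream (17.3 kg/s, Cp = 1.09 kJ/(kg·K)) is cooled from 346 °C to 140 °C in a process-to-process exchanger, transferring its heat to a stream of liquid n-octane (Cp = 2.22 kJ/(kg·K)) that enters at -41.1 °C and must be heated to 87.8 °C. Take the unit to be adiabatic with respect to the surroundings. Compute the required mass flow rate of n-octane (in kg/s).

ṁ_c = 13.6 kg/s

Heat released by hot stream: Q = 17.3 × 1.09 × (346 − 140) = 3884.5 kJ/s
Energy balance on cold side (adiabatic exchanger): Q = ṁ_c·Cp_c·(T_c,out − T_c,in)
ṁ_c = 3884.5 / [2.22 × (87.8 − -41.1)] = 13.575 kg/s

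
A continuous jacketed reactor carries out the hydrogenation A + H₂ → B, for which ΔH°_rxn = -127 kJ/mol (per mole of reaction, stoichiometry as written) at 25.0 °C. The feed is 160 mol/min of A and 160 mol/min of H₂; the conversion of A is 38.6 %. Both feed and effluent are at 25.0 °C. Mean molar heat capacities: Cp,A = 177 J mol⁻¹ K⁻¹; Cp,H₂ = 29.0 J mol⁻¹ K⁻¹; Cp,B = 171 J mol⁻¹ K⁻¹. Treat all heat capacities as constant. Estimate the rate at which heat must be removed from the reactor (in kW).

Extent of reaction ξ = 0.386 × 160 = 61.76 mol/min
Reaction term: ξ·ΔH°_rxn = 61.76 × -127 = -7843.5 kJ/min
Q = ΔH = -7843.5 kJ/min = -130.73 kW
Heat removed = 130.73 kW

Q_out = 131 kW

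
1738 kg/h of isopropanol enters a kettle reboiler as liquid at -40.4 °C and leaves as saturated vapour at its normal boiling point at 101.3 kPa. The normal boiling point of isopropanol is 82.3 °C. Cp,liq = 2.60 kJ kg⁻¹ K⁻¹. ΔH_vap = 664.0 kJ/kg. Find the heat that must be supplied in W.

Q = 475000 W

liquid -40.4→82.3 °C: 319.02 kJ/kg
vaporisation at 82.3 °C: 664 kJ/kg
Δh = 319.02 + 664 = 983.02 kJ/kg
Q = ṁ·Δh = 1738 kg/h × 983.02 kJ/kg = 1.7085e+06 kJ/h
|Q| = 474.58 kW = 474580 W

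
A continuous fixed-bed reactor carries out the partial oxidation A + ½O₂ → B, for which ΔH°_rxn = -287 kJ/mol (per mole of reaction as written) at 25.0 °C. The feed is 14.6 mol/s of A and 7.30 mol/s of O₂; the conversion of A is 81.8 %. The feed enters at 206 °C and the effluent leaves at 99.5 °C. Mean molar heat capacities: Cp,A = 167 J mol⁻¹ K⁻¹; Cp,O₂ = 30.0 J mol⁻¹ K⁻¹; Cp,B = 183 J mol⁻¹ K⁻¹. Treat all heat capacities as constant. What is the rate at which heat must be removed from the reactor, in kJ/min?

Extent of reaction ξ = 0.818 × 14.6 = 11.943 mol/s
Reaction term: ξ·ΔH°_rxn = 11.943 × -287 = -3427.6 kJ/s
Sensible, feed 206→25 °C: -480.95 kJ/s
Outlet flows (mol/s): A 2.6572, O₂ 1.3286, B 11.943
Sensible, products 25→99.5 °C: 198.85 kJ/s
Q = ΔH = -3709.7 kJ/s = -3709.7 kW
Heat removed = 222580 kJ/min

Q_out = 223000 kJ/min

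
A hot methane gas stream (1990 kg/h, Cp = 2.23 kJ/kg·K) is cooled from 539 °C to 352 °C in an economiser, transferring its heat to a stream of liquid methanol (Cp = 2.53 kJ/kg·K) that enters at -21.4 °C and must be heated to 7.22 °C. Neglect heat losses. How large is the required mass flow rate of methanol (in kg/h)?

ṁ_c = 11500 kg/h

Heat released by hot stream: Q = 1990 × 2.23 × (539 − 352) = 829850 kJ/h
Energy balance on cold side (adiabatic exchanger): Q = ṁ_c·Cp_c·(T_c,out − T_c,in)
ṁ_c = 829850 / [2.53 × (7.22 − -21.4)] = 11461 kg/h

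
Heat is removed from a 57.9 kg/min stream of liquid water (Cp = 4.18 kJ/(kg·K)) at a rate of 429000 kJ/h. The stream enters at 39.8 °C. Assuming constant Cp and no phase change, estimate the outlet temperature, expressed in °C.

Q = 429000 kJ/h = 7150 kJ/min
ΔT = Q/(ṁ·Cp) = 7150/(57.9×4.18) = 29.543 K
T_out = 39.8 − 29.543 = 10.257 °C

T_out = 10.3 °C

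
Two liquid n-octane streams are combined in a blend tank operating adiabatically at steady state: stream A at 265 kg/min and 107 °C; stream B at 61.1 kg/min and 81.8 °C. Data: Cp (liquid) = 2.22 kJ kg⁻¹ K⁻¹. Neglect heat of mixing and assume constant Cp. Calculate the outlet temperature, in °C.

T_out = 102 °C

Adiabatic, steady state ⇒ Σ ṁᵢCp,ᵢ(T_out − Tᵢ) = 0
Σ ṁᵢCp,ᵢTᵢ = 265×2.22×107 + 61.1×2.22×81.8 = 74044
Σ ṁᵢCp,ᵢ = 265×2.22 + 61.1×2.22 = 723.94
T_out = 74044 / 723.94 = 102.28 °C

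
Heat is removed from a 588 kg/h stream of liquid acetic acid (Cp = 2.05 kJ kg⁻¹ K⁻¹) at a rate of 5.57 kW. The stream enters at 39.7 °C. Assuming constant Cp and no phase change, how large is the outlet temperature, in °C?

Q = 5.57 kW = 20052 kJ/h
ΔT = Q/(ṁ·Cp) = 20052/(588×2.05) = 16.635 K
T_out = 39.7 − 16.635 = 23.065 °C

T_out = 23.1 °C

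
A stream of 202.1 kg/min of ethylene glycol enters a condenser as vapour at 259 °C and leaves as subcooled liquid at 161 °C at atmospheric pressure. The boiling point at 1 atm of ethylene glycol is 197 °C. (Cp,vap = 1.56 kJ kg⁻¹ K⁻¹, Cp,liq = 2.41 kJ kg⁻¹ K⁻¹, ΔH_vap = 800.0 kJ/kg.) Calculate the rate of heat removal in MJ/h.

vapour 259→197 °C: -96.72 kJ/kg
condensation at 197 °C: -800 kJ/kg
liquid 197→161 °C: -86.76 kJ/kg
Δh = -96.72 + -800 + -86.76 = -983.48 kJ/kg
Q = ṁ·Δh = 202.1 kg/min × -983.48 kJ/kg = -198760 kJ/min
|Q| = 3312.7 kW = 11926 MJ/h

Q_c = 11900 MJ/h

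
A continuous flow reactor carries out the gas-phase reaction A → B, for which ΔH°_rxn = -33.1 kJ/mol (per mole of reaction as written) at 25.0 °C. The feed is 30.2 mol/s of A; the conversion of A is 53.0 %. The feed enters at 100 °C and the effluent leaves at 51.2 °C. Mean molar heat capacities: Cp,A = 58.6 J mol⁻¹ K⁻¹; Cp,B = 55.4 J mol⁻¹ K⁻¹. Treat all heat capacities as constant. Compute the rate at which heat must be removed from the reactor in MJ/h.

Q_out = 2220 MJ/h

Extent of reaction ξ = 0.530 × 30.2 = 16.006 mol/s
Reaction term: ξ·ΔH°_rxn = 16.006 × -33.1 = -529.8 kJ/s
Sensible, feed 100→25 °C: -132.73 kJ/s
Outlet flows (mol/s): A 14.194, B 16.006
Sensible, products 25→51.2 °C: 45.025 kJ/s
Q = ΔH = -617.5 kJ/s = -617.5 kW
Heat removed = 2223 MJ/h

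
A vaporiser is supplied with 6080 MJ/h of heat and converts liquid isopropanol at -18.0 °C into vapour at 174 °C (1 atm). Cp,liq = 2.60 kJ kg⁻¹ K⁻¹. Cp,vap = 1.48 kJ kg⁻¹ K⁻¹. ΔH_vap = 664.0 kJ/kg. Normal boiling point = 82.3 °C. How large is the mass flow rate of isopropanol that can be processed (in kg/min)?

ṁ = 95.6 kg/min

Δh = 2.60×(82.3−-18.0) + 664.0 + 1.48×(174−82.3) = 1060.5 kJ/kg
Q = 6080 MJ/h = 1688.9 kJ/s = 101330 kJ/min
ṁ = Q/Δh = 101330 / 1060.5 = 95.553 kg/min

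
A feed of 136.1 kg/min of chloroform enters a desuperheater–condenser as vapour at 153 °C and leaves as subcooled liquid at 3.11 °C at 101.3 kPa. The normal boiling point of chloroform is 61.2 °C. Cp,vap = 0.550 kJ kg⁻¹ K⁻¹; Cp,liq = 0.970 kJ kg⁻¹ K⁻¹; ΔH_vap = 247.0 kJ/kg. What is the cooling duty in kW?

vapour 153→61.2 °C: -50.49 kJ/kg
condensation at 61.2 °C: -247 kJ/kg
liquid 61.2→3.11 °C: -56.347 kJ/kg
Δh = -50.49 + -247 + -56.347 = -353.84 kJ/kg
Q = ṁ·Δh = 136.1 kg/min × -353.84 kJ/kg = -48157 kJ/min
|Q| = 802.62 kW

Q_c = 803 kW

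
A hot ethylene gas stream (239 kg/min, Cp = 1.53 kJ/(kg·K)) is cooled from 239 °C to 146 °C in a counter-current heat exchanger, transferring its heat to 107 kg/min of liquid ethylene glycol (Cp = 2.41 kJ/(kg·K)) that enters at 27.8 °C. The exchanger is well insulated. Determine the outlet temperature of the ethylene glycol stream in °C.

T_c,out = 160 °C

Heat released by hot stream: Q = 239 × 1.53 × (239 − 146) = 34007 kJ/min
Energy balance on cold side (adiabatic exchanger): Q = ṁ_c·Cp_c·(T_c,out − T_c,in)
T_c,out = 27.8 + 34007/(107 × 2.41) = 159.68 °C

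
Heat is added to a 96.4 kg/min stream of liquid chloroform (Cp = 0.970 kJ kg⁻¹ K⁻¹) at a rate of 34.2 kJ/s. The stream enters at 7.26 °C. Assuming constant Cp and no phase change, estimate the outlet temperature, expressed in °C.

Q = 34.2 kJ/s = 2052 kJ/min
ΔT = Q/(ṁ·Cp) = 2052/(96.4×0.970) = 21.945 K
T_out = 7.26 + 21.945 = 29.205 °C

T_out = 29.2 °C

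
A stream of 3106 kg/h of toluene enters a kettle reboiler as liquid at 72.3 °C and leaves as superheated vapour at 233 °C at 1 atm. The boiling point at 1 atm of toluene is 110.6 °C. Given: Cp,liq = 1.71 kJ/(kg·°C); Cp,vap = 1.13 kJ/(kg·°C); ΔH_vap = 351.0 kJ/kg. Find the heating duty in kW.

liquid 72.3→110.6 °C: 65.493 kJ/kg
vaporisation at 110.6 °C: 351 kJ/kg
vapour 110.6→233 °C: 138.31 kJ/kg
Δh = 65.493 + 351 + 138.31 = 554.8 kJ/kg
Q = ṁ·Δh = 3106 kg/h × 554.8 kJ/kg = 1.7232e+06 kJ/h
|Q| = 478.67 kW

Q = 479 kW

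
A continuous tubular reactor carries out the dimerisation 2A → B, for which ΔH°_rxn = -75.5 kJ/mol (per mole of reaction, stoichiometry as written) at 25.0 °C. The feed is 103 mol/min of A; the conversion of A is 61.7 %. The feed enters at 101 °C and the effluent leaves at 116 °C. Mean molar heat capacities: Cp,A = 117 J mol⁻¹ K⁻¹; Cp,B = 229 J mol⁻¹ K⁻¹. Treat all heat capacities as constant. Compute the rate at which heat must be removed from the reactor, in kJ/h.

Extent of reaction ξ = 0.617 × 103 / 2 = 31.776 mol/min
Reaction term: ξ·ΔH°_rxn = 31.776 × -75.5 = -2399.1 kJ/min
Sensible, feed 101→25 °C: -915.88 kJ/min
Outlet flows (mol/min): A 39.449, B 31.776
Sensible, products 25→116 °C: 1082.2 kJ/min
Q = ΔH = -2232.7 kJ/min = -37.212 kW
Heat removed = 133960 kJ/h

Q_out = 134000 kJ/h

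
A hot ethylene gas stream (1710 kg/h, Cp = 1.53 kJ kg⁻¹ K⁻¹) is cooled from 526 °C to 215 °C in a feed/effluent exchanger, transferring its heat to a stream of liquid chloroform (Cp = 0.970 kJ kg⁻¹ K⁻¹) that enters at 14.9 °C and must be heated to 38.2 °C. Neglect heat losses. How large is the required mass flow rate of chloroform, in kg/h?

Heat released by hot stream: Q = 1710 × 1.53 × (526 − 215) = 813670 kJ/h
Energy balance on cold side (adiabatic exchanger): Q = ṁ_c·Cp_c·(T_c,out − T_c,in)
ṁ_c = 813670 / [0.970 × (38.2 − 14.9)] = 36001 kg/h

ṁ_c = 36000 kg/h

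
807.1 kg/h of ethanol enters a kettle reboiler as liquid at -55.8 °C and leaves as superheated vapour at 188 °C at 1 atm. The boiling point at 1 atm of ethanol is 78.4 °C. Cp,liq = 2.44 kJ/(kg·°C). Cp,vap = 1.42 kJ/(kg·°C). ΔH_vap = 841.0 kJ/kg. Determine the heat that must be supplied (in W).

liquid -55.8→78.4 °C: 327.45 kJ/kg
vaporisation at 78.4 °C: 841 kJ/kg
vapour 78.4→188 °C: 155.63 kJ/kg
Δh = 327.45 + 841 + 155.63 = 1324.1 kJ/kg
Q = ṁ·Δh = 807.1 kg/h × 1324.1 kJ/kg = 1.0687e+06 kJ/h
|Q| = 296.85 kW = 296850 W

Q = 297000 W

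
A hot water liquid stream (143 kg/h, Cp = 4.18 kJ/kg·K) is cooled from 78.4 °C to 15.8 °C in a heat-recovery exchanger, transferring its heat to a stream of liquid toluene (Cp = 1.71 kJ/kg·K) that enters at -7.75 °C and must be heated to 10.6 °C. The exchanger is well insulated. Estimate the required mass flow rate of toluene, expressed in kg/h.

Heat released by hot stream: Q = 143 × 4.18 × (78.4 − 15.8) = 37419 kJ/h
Energy balance on cold side (adiabatic exchanger): Q = ṁ_c·Cp_c·(T_c,out − T_c,in)
ṁ_c = 37419 / [1.71 × (10.6 − -7.75)] = 1192.5 kg/h

ṁ_c = 1190 kg/h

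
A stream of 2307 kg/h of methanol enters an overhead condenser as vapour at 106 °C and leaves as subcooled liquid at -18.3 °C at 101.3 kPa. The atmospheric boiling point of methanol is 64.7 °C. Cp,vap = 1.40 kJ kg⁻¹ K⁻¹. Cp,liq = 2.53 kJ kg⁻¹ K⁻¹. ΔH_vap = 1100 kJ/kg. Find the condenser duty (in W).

Q_c = 877000 W

vapour 106→64.7 °C: -57.82 kJ/kg
condensation at 64.7 °C: -1100 kJ/kg
liquid 64.7→-18.3 °C: -209.99 kJ/kg
Δh = -57.82 + -1100 + -209.99 = -1367.8 kJ/kg
Q = ṁ·Δh = 2307 kg/h × -1367.8 kJ/kg = -3.1555e+06 kJ/h
|Q| = 876.54 kW = 876540 W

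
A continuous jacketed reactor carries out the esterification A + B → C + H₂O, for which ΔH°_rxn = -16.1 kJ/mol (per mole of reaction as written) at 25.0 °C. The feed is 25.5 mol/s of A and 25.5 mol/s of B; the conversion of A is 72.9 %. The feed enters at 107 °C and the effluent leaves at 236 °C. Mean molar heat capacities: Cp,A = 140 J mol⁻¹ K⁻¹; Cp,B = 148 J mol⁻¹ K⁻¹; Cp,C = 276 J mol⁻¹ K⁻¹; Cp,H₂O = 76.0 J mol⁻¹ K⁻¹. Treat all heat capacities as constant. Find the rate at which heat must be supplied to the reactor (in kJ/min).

Q_in = 53900 kJ/min

Extent of reaction ξ = 0.729 × 25.5 = 18.59 mol/s
Reaction term: ξ·ΔH°_rxn = 18.59 × -16.1 = -299.29 kJ/s
Sensible, feed 107→25 °C: -602.21 kJ/s
Outlet flows (mol/s): A 6.9105, B 6.9105, C 18.59, H₂O 18.59
Sensible, products 25→236 °C: 1800.6 kJ/s
Q = ΔH = 899.12 kJ/s = 899.12 kW
Heat supplied = 53947 kJ/min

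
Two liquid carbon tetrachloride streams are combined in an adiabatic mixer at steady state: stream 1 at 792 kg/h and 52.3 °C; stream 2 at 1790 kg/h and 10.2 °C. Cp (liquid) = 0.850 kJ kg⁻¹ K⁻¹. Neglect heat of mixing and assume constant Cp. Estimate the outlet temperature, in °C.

T_out = 23.1 °C

No heat crosses the boundary, so H_out = H_in.
T_out = Σ ṁᵢCp,ᵢTᵢ / Σ ṁᵢCp,ᵢ
      = 50728 / 2194.7 = 23.114 °C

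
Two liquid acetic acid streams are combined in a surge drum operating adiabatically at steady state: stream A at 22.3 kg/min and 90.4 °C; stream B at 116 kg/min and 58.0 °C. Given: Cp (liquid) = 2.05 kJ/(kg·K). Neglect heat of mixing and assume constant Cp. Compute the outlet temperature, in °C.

T_out = 63.2 °C

No heat crosses the boundary, so H_out = H_in.
T_out = Σ ṁᵢCp,ᵢTᵢ / Σ ṁᵢCp,ᵢ
      = 17925 / 283.51 = 63.224 °C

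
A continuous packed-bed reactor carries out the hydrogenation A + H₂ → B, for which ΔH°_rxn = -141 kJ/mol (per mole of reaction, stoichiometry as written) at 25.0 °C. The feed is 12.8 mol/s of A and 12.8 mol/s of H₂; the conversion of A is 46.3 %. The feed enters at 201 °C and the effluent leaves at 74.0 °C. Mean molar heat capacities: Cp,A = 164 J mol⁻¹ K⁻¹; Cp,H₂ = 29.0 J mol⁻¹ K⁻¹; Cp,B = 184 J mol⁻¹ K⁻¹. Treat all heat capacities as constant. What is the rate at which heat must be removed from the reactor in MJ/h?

Extent of reaction ξ = 0.463 × 12.8 = 5.9264 mol/s
Reaction term: ξ·ΔH°_rxn = 5.9264 × -141 = -835.62 kJ/s
Sensible, feed 201→25 °C: -434.79 kJ/s
Outlet flows (mol/s): A 6.8736, H₂ 6.8736, B 5.9264
Sensible, products 25→74.0 °C: 118.44 kJ/s
Q = ΔH = -1152 kJ/s = -1152 kW
Heat removed = 4147.1 MJ/h

Q_out = 4150 MJ/h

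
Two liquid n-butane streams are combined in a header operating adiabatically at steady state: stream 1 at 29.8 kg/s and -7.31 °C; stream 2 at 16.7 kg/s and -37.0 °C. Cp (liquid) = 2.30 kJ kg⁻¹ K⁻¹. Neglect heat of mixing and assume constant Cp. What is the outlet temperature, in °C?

T_out = -18.0 °C

Adiabatic, steady state ⇒ Σ ṁᵢCp,ᵢ(T_out − Tᵢ) = 0
T_out = Σ ṁᵢCp,ᵢTᵢ / Σ ṁᵢCp,ᵢ
      = -1922.2 / 106.95 = -17.973 °C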